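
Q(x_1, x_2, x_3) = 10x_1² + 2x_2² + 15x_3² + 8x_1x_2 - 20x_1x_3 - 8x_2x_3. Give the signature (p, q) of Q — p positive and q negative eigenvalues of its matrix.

(3, 0)

Write A = [[10, 4, -10], [4, 2, -4], [-10, -4, 15]].
An LDLᵀ factorisation of A has diagonal entries 10, 2/5, 5.
Counting signs: 3 positive.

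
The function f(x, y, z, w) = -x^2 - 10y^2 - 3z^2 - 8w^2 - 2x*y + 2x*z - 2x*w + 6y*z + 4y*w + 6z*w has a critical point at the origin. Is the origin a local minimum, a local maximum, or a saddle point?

local maximum

The Hessian at the origin is H = [[-2, -2, 2, -2], [-2, -20, 6, 4], [2, 6, -6, 6], [-2, 4, 6, -16]].
Row-reducing H symmetrically gives the diagonal entries -2, -18, -28/9, -20/7.
That gives 4 negative pivots.
H is negative definite, so the origin is a strict local maximum.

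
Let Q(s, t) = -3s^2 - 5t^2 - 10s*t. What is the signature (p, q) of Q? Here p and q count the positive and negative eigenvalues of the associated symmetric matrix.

The associated matrix is A = [[-3, -5], [-5, -5]].
An LDLᵀ factorisation of A has diagonal entries -3, 10/3.
So there are 1 positive, 1 negative pivots.

(1, 1)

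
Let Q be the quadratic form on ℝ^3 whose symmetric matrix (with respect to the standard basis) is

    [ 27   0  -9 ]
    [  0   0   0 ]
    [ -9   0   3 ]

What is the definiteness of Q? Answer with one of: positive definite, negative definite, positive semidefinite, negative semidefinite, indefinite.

positive semidefinite

Row-reducing A symmetrically gives the diagonal entries 27, 0, 0.
So there are 1 positive, 2 zero pivots.
Hence Q is positive semidefinite.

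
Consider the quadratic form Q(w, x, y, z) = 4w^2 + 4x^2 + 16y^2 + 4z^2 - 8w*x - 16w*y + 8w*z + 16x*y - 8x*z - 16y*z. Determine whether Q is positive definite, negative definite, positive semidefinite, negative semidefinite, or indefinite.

positive semidefinite

The symmetric matrix is A = [[4, -4, -8, 4], [-4, 4, 8, -4], [-8, 8, 16, -8], [4, -4, -8, 4]].
Row-reducing A symmetrically gives the diagonal entries 4, 0, 0, 0.
Counting signs: 1 positive, 3 zero.
Hence Q is positive semidefinite.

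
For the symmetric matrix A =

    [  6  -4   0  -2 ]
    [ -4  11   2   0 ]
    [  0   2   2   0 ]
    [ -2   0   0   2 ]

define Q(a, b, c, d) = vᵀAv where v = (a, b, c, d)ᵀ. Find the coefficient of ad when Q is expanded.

The coefficient of ad is A[1,4] + A[4,1] = 2·(-2) = -4.

-4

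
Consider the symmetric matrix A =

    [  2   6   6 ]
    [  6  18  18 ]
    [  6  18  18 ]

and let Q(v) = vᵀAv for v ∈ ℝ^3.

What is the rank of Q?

1

Row-reducing A symmetrically gives the diagonal entries 2, 0, 0.
Counting signs: 1 positive, 2 zero.
The rank is the number of nonzero pivots: 1.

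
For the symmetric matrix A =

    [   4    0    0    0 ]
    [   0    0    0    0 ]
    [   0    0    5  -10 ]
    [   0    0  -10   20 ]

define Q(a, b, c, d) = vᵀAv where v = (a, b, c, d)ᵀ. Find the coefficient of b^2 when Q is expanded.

The coefficient of b^2 is the diagonal entry A[2,2] = 0.

0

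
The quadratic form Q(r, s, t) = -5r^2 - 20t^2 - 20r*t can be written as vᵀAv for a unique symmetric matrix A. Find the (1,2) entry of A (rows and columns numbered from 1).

The coefficient of r·s in Q is 0. For a symmetric A this equals A[1,2] + A[2,1] = 2·A[1,2].
So A[1,2] = 0/2 = 0.

0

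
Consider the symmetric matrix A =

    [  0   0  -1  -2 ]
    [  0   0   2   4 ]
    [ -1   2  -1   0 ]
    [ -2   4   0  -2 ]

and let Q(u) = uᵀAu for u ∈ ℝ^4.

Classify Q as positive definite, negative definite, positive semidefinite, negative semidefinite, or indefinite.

indefinite

A is congruent to a diagonal matrix with 1 positive, 2 negative and 1 zero entries, so Q is indefinite.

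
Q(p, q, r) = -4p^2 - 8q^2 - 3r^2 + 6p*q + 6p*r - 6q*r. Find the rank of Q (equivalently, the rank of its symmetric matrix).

3

The symmetric matrix is A = [[-4, 3, 3], [3, -8, -3], [3, -3, -3]].
Applying the same elementary operations to the rows and columns of A produces a congruent diagonal matrix with entries -4, -23/4, -15/23.
That gives 3 negative pivots.
The rank is the number of nonzero pivots: 3.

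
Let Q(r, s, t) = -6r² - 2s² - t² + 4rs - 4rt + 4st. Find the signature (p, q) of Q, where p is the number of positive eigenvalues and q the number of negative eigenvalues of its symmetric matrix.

The symmetric matrix is A = [[-6, 2, -2], [2, -2, 2], [-2, 2, -1]].
Row-reducing A symmetrically gives the diagonal entries -6, -4/3, 1.
That gives 1 positive, 2 negative pivots.

(1, 2)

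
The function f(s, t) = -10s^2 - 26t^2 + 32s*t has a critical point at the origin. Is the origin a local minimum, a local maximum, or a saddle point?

local maximum

The Hessian at the origin is H = [[-20, 32], [32, -52]].
det H = -20·-52 − (32)² = 16 > 0 and H[1,1] = -20 < 0, so H is negative definite.
Therefore the origin is a local maximum.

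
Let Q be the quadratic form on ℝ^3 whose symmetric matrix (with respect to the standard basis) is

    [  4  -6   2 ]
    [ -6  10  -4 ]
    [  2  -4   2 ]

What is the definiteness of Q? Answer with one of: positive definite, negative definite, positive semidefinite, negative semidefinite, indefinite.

Row-reducing A symmetrically gives the diagonal entries 4, 1, 0.
So there are 2 positive, 1 zero pivots.
Hence Q is positive semidefinite.

positive semidefinite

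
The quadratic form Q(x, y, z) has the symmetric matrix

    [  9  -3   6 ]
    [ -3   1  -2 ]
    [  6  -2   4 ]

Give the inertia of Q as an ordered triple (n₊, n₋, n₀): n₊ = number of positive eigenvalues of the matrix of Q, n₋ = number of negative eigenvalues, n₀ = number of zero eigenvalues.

(1, 0, 2)

Row-reducing A symmetrically gives the diagonal entries 9, 0, 0.
That gives 1 positive, 2 zero pivots.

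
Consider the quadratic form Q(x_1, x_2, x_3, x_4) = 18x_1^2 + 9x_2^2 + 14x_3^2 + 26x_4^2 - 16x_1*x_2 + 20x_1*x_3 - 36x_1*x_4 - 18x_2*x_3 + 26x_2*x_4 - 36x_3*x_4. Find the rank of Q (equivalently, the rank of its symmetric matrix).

4

The symmetric matrix is A = [[18, -8, 10, -18], [-8, 9, -9, 13], [10, -9, 14, -18], [-18, 13, -18, 26]].
Applying the same elementary operations to the rows and columns of A produces a congruent diagonal matrix with entries 18, 49/9, 227/49, 60/227.
That gives 4 positive pivots.
The rank is the number of nonzero pivots: 4.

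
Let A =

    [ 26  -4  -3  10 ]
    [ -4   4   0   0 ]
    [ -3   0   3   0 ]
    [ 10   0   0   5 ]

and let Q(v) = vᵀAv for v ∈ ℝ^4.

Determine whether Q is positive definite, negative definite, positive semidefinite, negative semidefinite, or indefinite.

indefinite

Applying the same elementary operations to the rows and columns of A produces a congruent diagonal matrix with entries 26, 44/13, 57/22, -5/19.
So there are 3 positive, 1 negative pivots.
Hence Q is indefinite.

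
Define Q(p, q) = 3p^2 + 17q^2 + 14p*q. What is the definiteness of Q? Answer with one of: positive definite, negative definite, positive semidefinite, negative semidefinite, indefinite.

The symmetric matrix of Q is [[3, 7], [7, 17]].
For the 2×2 matrix [[3, 7], [7, 17]]: det = 3·17 − (7)² = 2, trace = 20.
det > 0 so both eigenvalues share the sign of the trace; trace = 20 > 0 ⇒ both positive.

positive definite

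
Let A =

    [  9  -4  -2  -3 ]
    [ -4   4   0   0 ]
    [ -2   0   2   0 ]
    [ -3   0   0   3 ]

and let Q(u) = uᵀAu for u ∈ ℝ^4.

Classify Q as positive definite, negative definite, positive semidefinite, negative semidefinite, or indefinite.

Congruent diagonalization of A (simultaneous row and column reduction) yields pivots 9, 20/9, 6/5, 0.
So there are 3 positive, 1 zero pivots.
Hence Q is positive semidefinite.

positive semidefinite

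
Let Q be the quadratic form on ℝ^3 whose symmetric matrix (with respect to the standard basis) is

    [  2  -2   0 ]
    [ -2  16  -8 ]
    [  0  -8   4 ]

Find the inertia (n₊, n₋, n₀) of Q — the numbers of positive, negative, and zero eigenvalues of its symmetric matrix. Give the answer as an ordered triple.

(2, 1, 0)

Congruent diagonalization of A (simultaneous row and column reduction) yields pivots 2, 14, -4/7.
So there are 2 positive, 1 negative pivots.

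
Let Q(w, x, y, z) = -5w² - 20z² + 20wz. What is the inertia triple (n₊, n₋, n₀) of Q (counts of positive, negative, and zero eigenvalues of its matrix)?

(0, 1, 3)

Write A = [[-5, 0, 0, 10], [0, 0, 0, 0], [0, 0, 0, 0], [10, 0, 0, -20]].
Row-reducing A symmetrically gives the diagonal entries -5, 0, 0, 0.
Counting signs: 1 negative, 3 zero.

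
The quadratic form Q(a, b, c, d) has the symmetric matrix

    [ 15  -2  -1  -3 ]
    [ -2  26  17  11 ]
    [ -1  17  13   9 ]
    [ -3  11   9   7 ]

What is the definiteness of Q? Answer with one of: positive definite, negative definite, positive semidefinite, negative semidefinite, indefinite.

positive definite

Applying the same elementary operations to the rows and columns of A produces a congruent diagonal matrix with entries 15, 386/15, 725/386, 6/29.
That gives 4 positive pivots.
Hence Q is positive definite.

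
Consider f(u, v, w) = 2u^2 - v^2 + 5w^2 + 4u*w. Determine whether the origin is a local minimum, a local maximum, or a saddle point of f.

saddle point

The Hessian at the origin is H = [[4, 0, 4], [0, -2, 0], [4, 0, 10]].
Congruent diagonalization of H (simultaneous row and column reduction) yields pivots 4, -2, 6.
That gives 2 positive, 1 negative pivots.
H is indefinite, so the origin is a saddle point.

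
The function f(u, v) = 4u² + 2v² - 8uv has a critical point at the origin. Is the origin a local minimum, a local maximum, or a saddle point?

saddle point

The Hessian at the origin is H = [[8, -8], [-8, 4]].
det H = 8·4 − (-8)² = -32 < 0, so H is indefinite.
Therefore the origin is a saddle point.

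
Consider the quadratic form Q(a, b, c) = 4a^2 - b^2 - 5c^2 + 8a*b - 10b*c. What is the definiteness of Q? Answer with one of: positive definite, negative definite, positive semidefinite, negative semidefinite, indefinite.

indefinite

The symmetric matrix is A = [[4, 4, 0], [4, -1, -5], [0, -5, -5]].
Row-reducing A symmetrically gives the diagonal entries 4, -5, 0.
Counting signs: 1 positive, 1 negative, 1 zero.
Hence Q is indefinite.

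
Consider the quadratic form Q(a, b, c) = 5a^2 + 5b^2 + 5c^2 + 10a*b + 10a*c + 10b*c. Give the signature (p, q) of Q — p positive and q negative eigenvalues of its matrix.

The associated matrix is A = [[5, 5, 5], [5, 5, 5], [5, 5, 5]].
Congruent diagonalization of A (simultaneous row and column reduction) yields pivots 5, 0, 0.
Counting signs: 1 positive, 2 zero.

(1, 0)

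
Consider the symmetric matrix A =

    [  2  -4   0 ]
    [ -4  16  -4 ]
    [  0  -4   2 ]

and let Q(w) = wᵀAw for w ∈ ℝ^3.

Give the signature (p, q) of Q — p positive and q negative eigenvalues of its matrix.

Symmetric row and column elimination reduces A to a congruent diagonal form with pivots 2, 8, 0.
So there are 2 positive, 1 zero pivots.

(2, 0)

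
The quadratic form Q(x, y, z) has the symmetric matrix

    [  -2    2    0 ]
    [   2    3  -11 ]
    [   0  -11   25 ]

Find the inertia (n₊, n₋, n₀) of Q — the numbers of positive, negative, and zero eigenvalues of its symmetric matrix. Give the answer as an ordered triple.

Applying the same elementary operations to the rows and columns of A produces a congruent diagonal matrix with entries -2, 5, 4/5.
So there are 2 positive, 1 negative pivots.

(2, 1, 0)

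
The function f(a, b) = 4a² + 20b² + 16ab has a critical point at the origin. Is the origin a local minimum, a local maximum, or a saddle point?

The Hessian at the origin is H = [[8, 16], [16, 40]].
det H = 8·40 − (16)² = 64 > 0 and H[1,1] = 8 > 0, so H is positive definite.
Therefore the origin is a local minimum.

local minimum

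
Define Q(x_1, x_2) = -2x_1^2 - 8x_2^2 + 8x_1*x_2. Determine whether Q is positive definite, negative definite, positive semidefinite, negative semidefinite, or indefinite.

negative semidefinite

The symmetric matrix of Q is [[-2, 4], [4, -8]].
For the 2×2 matrix [[-2, 4], [4, -8]]: det = -2·-8 − (4)² = 0, trace = -10.
det = 0 so one eigenvalue is zero; the form is semidefinite with the sign of the trace.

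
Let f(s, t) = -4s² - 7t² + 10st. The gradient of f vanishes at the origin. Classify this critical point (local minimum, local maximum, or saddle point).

local maximum

The Hessian at the origin is H = [[-8, 10], [10, -14]].
det H = -8·-14 − (10)² = 12 > 0 and H[1,1] = -8 < 0, so H is negative definite.
Therefore the origin is a local maximum.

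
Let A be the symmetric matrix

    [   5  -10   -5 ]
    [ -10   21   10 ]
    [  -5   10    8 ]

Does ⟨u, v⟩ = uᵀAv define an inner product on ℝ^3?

yes

Leading principal minors: Δ_1 = 5, Δ_2 = 5, Δ_3 = 15.
All leading principal minors are positive, so by Sylvester's criterion Q is positive definite.
⟨·,·⟩ is an inner product exactly when A is positive definite.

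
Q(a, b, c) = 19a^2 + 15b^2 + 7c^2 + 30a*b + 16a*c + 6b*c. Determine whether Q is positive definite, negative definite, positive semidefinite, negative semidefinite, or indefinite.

positive definite

Write A = [[19, 15, 8], [15, 15, 3], [8, 3, 7]].
Applying the same elementary operations to the rows and columns of A produces a congruent diagonal matrix with entries 19, 60/19, 3/20.
So there are 3 positive pivots.
Hence Q is positive definite.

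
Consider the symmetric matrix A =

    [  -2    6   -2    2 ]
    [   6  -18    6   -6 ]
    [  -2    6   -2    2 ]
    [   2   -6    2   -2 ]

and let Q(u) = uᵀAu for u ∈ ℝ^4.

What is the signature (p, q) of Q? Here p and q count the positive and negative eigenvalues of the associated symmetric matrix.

Row-reducing A symmetrically gives the diagonal entries -2, 0, 0, 0.
That gives 1 negative, 3 zero pivots.

(0, 1)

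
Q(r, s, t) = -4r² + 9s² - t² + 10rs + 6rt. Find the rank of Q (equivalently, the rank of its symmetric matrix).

The symmetric matrix is A = [[-4, 5, 3], [5, 9, 0], [3, 0, -1]].
Congruent diagonalization of A (simultaneous row and column reduction) yields pivots -4, 61/4, 20/61.
Counting signs: 2 positive, 1 negative.
The rank is the number of nonzero pivots: 3.

3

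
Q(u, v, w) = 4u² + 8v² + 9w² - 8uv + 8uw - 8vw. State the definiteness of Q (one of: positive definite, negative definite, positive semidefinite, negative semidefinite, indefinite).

The symmetric matrix of Q is A = [[4, -4, 4], [-4, 8, -4], [4, -4, 9]].
Leading principal minors: Δ_1 = 4, Δ_2 = 16, Δ_3 = 80.
All leading principal minors are positive, so by Sylvester's criterion Q is positive definite.

positive definite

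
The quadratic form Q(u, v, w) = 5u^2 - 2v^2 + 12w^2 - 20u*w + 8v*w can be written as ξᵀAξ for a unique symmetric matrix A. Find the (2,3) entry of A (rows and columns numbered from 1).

4

The coefficient of v·w in Q is 8. For a symmetric A this equals A[2,3] + A[3,2] = 2·A[2,3].
So A[2,3] = 8/2 = 4.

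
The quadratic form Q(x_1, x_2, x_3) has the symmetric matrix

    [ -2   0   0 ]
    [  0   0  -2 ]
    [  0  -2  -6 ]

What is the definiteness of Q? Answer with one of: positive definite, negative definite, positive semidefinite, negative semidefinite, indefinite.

A is congruent to a diagonal matrix with 1 positive, 2 negative and 0 zero entries, so Q is indefinite.

indefinite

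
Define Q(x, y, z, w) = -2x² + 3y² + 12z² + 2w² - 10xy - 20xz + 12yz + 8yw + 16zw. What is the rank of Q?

The symmetric matrix is A = [[-2, -5, -10, 0], [-5, 3, 6, 4], [-10, 6, 12, 8], [0, 4, 8, 2]].
Row-reducing A symmetrically gives the diagonal entries -2, 31/2, 0, 30/31.
Counting signs: 2 positive, 1 negative, 1 zero.
The rank is the number of nonzero pivots: 3.

3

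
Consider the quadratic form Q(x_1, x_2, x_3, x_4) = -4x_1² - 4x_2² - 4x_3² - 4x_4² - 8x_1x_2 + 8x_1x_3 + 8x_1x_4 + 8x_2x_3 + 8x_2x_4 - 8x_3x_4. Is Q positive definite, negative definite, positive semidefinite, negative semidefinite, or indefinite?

Write A = [[-4, -4, 4, 4], [-4, -4, 4, 4], [4, 4, -4, -4], [4, 4, -4, -4]].
Congruent diagonalization of A (simultaneous row and column reduction) yields pivots -4, 0, 0, 0.
That gives 1 negative, 3 zero pivots.
Hence Q is negative semidefinite.

negative semidefinite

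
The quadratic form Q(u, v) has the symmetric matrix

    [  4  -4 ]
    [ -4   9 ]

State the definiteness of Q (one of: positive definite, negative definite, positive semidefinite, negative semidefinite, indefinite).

For the 2×2 matrix [[4, -4], [-4, 9]]: det = 4·9 − (-4)² = 20, trace = 13.
det > 0 so both eigenvalues share the sign of the trace; trace = 13 > 0 ⇒ both positive.

positive definite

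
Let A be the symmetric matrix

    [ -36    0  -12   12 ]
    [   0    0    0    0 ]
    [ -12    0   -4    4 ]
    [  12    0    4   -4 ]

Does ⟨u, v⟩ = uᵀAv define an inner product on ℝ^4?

no

Applying the same elementary operations to the rows and columns of A produces a congruent diagonal matrix with entries -36, 0, 0, 0.
Counting signs: 1 negative, 3 zero.
Hence Q is negative semidefinite.
⟨·,·⟩ is an inner product exactly when A is positive definite.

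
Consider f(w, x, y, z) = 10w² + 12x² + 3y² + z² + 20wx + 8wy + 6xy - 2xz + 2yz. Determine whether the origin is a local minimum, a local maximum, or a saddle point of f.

local minimum

The Hessian at the origin is H = [[20, 20, 8, 0], [20, 24, 6, -2], [8, 6, 6, 2], [0, -2, 2, 2]].
Symmetric row and column elimination reduces H to a congruent diagonal form with pivots 20, 4, 9/5, 4/9.
So there are 4 positive pivots.
H is positive definite, so the origin is a strict local minimum.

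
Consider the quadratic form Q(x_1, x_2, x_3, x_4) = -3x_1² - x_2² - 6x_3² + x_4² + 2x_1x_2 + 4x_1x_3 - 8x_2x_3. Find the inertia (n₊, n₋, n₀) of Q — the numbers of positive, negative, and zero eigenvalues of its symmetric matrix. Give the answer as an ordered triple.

(2, 2, 0)

The symmetric matrix is A = [[-3, 1, 2, 0], [1, -1, -4, 0], [2, -4, -6, 0], [0, 0, 0, 1]].
Row-reducing A symmetrically gives the diagonal entries -3, -2/3, 12, 1.
Counting signs: 2 positive, 2 negative.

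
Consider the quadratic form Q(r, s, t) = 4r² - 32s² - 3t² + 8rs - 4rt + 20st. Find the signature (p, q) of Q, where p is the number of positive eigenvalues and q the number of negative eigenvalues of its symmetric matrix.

The symmetric matrix is A = [[4, 4, -2], [4, -32, 10], [-2, 10, -3]].
Applying the same elementary operations to the rows and columns of A produces a congruent diagonal matrix with entries 4, -36, 0.
Counting signs: 1 positive, 1 negative, 1 zero.

(1, 1)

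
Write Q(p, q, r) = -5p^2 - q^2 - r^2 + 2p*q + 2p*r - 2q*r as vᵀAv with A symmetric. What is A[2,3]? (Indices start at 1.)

-1

The coefficient of q·r in Q is -2. For a symmetric A this equals A[2,3] + A[3,2] = 2·A[2,3].
So A[2,3] = -2/2 = -1.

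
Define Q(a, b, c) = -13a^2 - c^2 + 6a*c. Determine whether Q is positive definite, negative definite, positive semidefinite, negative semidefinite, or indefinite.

negative semidefinite

The associated matrix is A = [[-13, 0, 3], [0, 0, 0], [3, 0, -1]].
Symmetric row and column elimination reduces A to a congruent diagonal form with pivots -13, 0, -4/13.
Counting signs: 2 negative, 1 zero.
Hence Q is negative semidefinite.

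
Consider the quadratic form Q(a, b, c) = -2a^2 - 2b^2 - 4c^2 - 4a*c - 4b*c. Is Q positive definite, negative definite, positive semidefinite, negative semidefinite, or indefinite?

The symmetric matrix is A = [[-2, 0, -2], [0, -2, -2], [-2, -2, -4]].
Row-reducing A symmetrically gives the diagonal entries -2, -2, 0.
That gives 2 negative, 1 zero pivots.
Hence Q is negative semidefinite.

negative semidefinite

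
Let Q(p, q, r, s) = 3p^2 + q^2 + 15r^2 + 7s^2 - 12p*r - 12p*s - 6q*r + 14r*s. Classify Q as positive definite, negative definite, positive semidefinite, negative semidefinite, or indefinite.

The associated matrix is A = [[3, 0, -6, -6], [0, 1, -3, 0], [-6, -3, 15, 7], [-6, 0, 7, 7]].
An LDLᵀ factorisation of A has diagonal entries 3, 1, -6, -5/6.
That gives 2 positive, 2 negative pivots.
Hence Q is indefinite.

indefinite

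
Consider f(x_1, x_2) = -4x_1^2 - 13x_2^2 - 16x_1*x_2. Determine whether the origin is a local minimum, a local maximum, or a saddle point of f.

The Hessian at the origin is H = [[-8, -16], [-16, -26]].
det H = -8·-26 − (-16)² = -48 < 0, so H is indefinite.
Therefore the origin is a saddle point.

saddle point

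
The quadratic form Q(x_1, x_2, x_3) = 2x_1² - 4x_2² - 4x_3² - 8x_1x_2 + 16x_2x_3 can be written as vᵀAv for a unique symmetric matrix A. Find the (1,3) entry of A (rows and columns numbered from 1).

The coefficient of x_1·x_3 in Q is 0. For a symmetric A this equals A[1,3] + A[3,1] = 2·A[1,3].
So A[1,3] = 0/2 = 0.

0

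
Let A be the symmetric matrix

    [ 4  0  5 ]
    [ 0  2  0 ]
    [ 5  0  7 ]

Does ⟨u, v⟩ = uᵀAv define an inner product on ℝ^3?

yes

Leading principal minors: Δ_1 = 4, Δ_2 = 8, Δ_3 = 6.
All leading principal minors are positive, so by Sylvester's criterion Q is positive definite.
⟨·,·⟩ is an inner product exactly when A is positive definite.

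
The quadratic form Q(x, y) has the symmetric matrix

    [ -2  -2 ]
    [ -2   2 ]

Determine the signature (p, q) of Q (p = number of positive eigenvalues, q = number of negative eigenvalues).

(1, 1)

Row-reducing A symmetrically gives the diagonal entries -2, 4.
That gives 1 positive, 1 negative pivots.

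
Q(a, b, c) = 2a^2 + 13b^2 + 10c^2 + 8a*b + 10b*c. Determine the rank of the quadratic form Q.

3

Write A = [[2, 4, 0], [4, 13, 5], [0, 5, 10]].
Applying the same elementary operations to the rows and columns of A produces a congruent diagonal matrix with entries 2, 5, 5.
That gives 3 positive pivots.
The rank is the number of nonzero pivots: 3.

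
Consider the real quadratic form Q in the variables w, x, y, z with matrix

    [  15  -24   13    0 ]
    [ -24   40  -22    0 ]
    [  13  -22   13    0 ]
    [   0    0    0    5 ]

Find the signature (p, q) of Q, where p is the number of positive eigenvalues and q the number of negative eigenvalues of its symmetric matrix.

An LDLᵀ factorisation of A has diagonal entries 15, 8/5, 5/6, 5.
Counting signs: 4 positive.

(4, 0)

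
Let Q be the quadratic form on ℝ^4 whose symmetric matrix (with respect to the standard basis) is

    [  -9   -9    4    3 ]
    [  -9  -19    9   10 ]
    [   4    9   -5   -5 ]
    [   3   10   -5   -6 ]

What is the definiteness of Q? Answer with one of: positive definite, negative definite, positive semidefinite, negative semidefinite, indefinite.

Leading principal minors: Δ_1 = -9, Δ_2 = 90, Δ_3 = -65, Δ_4 = 4.
The signs alternate starting with Δ_1 < 0, so by Sylvester's criterion Q is negative definite.

negative definite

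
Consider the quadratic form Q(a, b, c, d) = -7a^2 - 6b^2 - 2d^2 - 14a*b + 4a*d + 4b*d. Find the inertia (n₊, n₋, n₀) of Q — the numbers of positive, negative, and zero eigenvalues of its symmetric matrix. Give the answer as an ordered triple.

Write A = [[-7, -7, 0, 2], [-7, -6, 0, 2], [0, 0, 0, 0], [2, 2, 0, -2]].
Congruent diagonalization of A (simultaneous row and column reduction) yields pivots -7, 1, 0, -10/7.
That gives 1 positive, 2 negative, 1 zero pivots.

(1, 2, 1)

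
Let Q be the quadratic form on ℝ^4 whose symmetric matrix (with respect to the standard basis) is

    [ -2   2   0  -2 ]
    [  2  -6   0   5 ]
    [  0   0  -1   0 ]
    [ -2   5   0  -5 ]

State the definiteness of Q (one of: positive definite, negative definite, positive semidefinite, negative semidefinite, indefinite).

negative definite

Row-reducing A symmetrically gives the diagonal entries -2, -4, -1, -3/4.
So there are 4 negative pivots.
Hence Q is negative definite.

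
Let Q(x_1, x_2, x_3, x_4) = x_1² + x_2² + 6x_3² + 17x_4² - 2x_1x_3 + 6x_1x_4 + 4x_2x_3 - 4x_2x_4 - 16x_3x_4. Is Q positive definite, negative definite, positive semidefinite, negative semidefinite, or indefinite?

The associated matrix is A = [[1, 0, -1, 3], [0, 1, 2, -2], [-1, 2, 6, -8], [3, -2, -8, 17]].
Symmetric row and column elimination reduces A to a congruent diagonal form with pivots 1, 1, 1, 3.
Counting signs: 4 positive.
Hence Q is positive definite.

positive definite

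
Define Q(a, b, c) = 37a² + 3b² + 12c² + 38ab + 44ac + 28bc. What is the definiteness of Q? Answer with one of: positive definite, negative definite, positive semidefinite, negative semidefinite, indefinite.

indefinite

Write A = [[37, 19, 22], [19, 3, 14], [22, 14, 12]].
Applying the same elementary operations to the rows and columns of A produces a congruent diagonal matrix with entries 37, -250/37, 0.
So there are 1 positive, 1 negative, 1 zero pivots.
Hence Q is indefinite.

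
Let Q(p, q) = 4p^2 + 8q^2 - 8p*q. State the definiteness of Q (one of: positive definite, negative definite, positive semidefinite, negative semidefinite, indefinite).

The associated matrix is A = [[4, -4], [-4, 8]].
Applying the same elementary operations to the rows and columns of A produces a congruent diagonal matrix with entries 4, 4.
That gives 2 positive pivots.
Hence Q is positive definite.

positive definite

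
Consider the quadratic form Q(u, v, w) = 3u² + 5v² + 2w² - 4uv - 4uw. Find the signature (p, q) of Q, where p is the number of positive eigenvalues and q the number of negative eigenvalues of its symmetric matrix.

(3, 0)

Write A = [[3, -2, -2], [-2, 5, 0], [-2, 0, 2]].
Row-reducing A symmetrically gives the diagonal entries 3, 11/3, 2/11.
So there are 3 positive pivots.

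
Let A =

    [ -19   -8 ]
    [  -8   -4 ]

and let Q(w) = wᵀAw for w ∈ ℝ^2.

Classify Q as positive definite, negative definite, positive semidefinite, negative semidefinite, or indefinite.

negative definite

Symmetric row and column elimination reduces A to a congruent diagonal form with pivots -19, -12/19.
So there are 2 negative pivots.
Hence Q is negative definite.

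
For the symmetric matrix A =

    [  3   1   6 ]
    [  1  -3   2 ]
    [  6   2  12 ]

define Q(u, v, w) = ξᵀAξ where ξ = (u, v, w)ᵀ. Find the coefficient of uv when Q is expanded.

2

The coefficient of uv is A[1,2] + A[2,1] = 2·1 = 2.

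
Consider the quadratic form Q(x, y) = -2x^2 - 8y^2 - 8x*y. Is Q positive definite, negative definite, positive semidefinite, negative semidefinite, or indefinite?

The associated matrix is A = [[-2, -4], [-4, -8]].
Congruent diagonalization of A (simultaneous row and column reduction) yields pivots -2, 0.
So there are 1 negative, 1 zero pivots.
Hence Q is negative semidefinite.

negative semidefinite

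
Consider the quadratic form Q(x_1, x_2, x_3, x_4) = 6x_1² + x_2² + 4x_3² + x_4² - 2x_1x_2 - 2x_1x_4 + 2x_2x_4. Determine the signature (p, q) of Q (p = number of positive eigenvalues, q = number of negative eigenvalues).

(3, 0)

The associated matrix is A = [[6, -1, 0, -1], [-1, 1, 0, 1], [0, 0, 4, 0], [-1, 1, 0, 1]].
Applying the same elementary operations to the rows and columns of A produces a congruent diagonal matrix with entries 6, 5/6, 4, 0.
Counting signs: 3 positive, 1 zero.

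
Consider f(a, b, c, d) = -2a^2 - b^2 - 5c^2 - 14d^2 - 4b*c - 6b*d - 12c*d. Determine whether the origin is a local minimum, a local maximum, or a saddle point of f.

local maximum

The Hessian at the origin is H = [[-4, 0, 0, 0], [0, -2, -4, -6], [0, -4, -10, -12], [0, -6, -12, -28]].
Row-reducing H symmetrically gives the diagonal entries -4, -2, -2, -10.
So there are 4 negative pivots.
H is negative definite, so the origin is a strict local maximum.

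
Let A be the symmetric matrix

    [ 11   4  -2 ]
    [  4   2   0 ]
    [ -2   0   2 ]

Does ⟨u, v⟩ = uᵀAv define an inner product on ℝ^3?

yes

An LDLᵀ factorisation of A has diagonal entries 11, 6/11, 2/3.
That gives 3 positive pivots.
Hence Q is positive definite.
⟨·,·⟩ is an inner product exactly when A is positive definite.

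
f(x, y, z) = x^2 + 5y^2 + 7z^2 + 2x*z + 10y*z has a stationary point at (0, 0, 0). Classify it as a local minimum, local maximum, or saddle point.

The Hessian at the origin is H = [[2, 0, 2], [0, 10, 10], [2, 10, 14]].
Row-reducing H symmetrically gives the diagonal entries 2, 10, 2.
That gives 3 positive pivots.
H is positive definite, so the origin is a strict local minimum.

local minimum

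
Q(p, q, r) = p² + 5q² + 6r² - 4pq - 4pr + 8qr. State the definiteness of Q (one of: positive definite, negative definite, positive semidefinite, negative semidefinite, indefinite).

Write A = [[1, -2, -2], [-2, 5, 4], [-2, 4, 6]].
An LDLᵀ factorisation of A has diagonal entries 1, 1, 2.
So there are 3 positive pivots.
Hence Q is positive definite.

positive definite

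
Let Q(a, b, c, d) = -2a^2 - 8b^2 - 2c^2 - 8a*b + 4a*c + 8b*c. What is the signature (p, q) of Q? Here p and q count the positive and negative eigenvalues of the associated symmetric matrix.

Write A = [[-2, -4, 2, 0], [-4, -8, 4, 0], [2, 4, -2, 0], [0, 0, 0, 0]].
Applying the same elementary operations to the rows and columns of A produces a congruent diagonal matrix with entries -2, 0, 0, 0.
So there are 1 negative, 3 zero pivots.

(0, 1)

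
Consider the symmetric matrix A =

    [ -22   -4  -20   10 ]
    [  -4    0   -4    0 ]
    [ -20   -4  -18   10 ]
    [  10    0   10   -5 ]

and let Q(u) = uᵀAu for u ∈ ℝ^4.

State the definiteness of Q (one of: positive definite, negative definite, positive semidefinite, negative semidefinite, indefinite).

indefinite

Symmetric row and column elimination reduces A to a congruent diagonal form with pivots -22, 8/11, 0, -5.
Counting signs: 1 positive, 2 negative, 1 zero.
Hence Q is indefinite.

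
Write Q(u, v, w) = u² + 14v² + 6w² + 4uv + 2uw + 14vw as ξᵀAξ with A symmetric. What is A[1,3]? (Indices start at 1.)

1

The coefficient of u·w in Q is 2. For a symmetric A this equals A[1,3] + A[3,1] = 2·A[1,3].
So A[1,3] = 2/2 = 1.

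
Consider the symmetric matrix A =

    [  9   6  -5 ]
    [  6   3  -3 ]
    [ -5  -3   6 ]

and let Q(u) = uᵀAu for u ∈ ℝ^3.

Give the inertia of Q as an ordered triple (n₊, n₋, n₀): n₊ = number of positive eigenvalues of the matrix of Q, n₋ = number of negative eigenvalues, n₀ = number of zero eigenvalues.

Row-reducing A symmetrically gives the diagonal entries 9, -1, 10/3.
So there are 2 positive, 1 negative pivots.

(2, 1, 0)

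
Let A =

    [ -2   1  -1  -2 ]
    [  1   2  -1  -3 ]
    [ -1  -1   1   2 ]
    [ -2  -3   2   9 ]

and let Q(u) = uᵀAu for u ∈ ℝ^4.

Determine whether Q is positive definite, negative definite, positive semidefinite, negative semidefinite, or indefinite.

Congruent diagonalization of A (simultaneous row and column reduction) yields pivots -2, 5/2, 3/5, 4.
Counting signs: 3 positive, 1 negative.
Hence Q is indefinite.

indefinite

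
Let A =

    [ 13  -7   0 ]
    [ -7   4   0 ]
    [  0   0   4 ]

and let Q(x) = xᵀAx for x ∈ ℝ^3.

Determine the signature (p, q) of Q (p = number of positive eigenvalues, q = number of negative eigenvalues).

An LDLᵀ factorisation of A has diagonal entries 13, 3/13, 4.
Counting signs: 3 positive.

(3, 0)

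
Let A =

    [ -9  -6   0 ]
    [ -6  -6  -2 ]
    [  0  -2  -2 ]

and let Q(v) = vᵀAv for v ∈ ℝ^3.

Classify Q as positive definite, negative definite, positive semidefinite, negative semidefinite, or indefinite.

negative semidefinite

Symmetric row and column elimination reduces A to a congruent diagonal form with pivots -9, -2, 0.
So there are 2 negative, 1 zero pivots.
Hence Q is negative semidefinite.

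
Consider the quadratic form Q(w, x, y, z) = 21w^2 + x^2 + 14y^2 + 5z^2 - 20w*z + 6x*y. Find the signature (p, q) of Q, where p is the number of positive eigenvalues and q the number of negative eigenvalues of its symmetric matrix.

Write A = [[21, 0, 0, -10], [0, 1, 3, 0], [0, 3, 14, 0], [-10, 0, 0, 5]].
Row-reducing A symmetrically gives the diagonal entries 21, 1, 5, 5/21.
Counting signs: 4 positive.

(4, 0)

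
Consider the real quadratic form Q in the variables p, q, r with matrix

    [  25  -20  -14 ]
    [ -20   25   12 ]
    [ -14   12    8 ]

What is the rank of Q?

Row-reducing A symmetrically gives the diagonal entries 25, 9, 4/45.
That gives 3 positive pivots.
The rank is the number of nonzero pivots: 3.

3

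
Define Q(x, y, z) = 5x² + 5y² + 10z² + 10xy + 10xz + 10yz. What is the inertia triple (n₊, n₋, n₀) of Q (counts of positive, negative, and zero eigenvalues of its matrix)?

(2, 0, 1)

Write A = [[5, 5, 5], [5, 5, 5], [5, 5, 10]].
Row-reducing A symmetrically gives the diagonal entries 5, 0, 5.
Counting signs: 2 positive, 1 zero.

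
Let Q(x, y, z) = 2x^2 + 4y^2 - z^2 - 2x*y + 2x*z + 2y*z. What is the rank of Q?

3

The associated matrix is A = [[2, -1, 1], [-1, 4, 1], [1, 1, -1]].
Congruent diagonalization of A (simultaneous row and column reduction) yields pivots 2, 7/2, -15/7.
Counting signs: 2 positive, 1 negative.
The rank is the number of nonzero pivots: 3.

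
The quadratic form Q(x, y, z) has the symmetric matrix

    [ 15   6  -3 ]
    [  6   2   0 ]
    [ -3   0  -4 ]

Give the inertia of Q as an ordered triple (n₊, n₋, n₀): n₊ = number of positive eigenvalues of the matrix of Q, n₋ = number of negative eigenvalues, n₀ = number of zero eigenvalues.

An LDLᵀ factorisation of A has diagonal entries 15, -2/5, -1.
That gives 1 positive, 2 negative pivots.

(1, 2, 0)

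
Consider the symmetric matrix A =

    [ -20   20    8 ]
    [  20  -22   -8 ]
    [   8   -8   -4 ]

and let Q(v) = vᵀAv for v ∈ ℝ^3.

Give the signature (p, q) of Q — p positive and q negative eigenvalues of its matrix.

Symmetric row and column elimination reduces A to a congruent diagonal form with pivots -20, -2, -4/5.
That gives 3 negative pivots.

(0, 3)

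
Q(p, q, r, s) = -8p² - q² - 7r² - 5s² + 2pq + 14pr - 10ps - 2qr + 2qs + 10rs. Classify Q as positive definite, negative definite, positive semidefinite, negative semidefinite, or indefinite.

The symmetric matrix of Q is A = [[-8, 1, 7, -5], [1, -1, -1, 1], [7, -1, -7, 5], [-5, 1, 5, -5]].
Leading principal minors: Δ_1 = -8, Δ_2 = 7, Δ_3 = -6, Δ_4 = 8.
The signs alternate starting with Δ_1 < 0, so by Sylvester's criterion Q is negative definite.

negative definite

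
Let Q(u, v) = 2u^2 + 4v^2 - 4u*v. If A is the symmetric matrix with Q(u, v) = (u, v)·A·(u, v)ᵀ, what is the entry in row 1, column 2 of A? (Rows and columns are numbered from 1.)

The coefficient of u·v in Q is -4. For a symmetric A this equals A[1,2] + A[2,1] = 2·A[1,2].
So A[1,2] = -4/2 = -2.

-2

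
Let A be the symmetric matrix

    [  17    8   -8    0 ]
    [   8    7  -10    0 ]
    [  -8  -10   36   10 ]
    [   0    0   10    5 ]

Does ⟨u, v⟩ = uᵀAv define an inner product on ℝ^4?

Leading principal minors: Δ_1 = 17, Δ_2 = 55, Δ_3 = 1112, Δ_4 = 60.
All leading principal minors are positive, so by Sylvester's criterion Q is positive definite.
⟨·,·⟩ is an inner product exactly when A is positive definite.

yes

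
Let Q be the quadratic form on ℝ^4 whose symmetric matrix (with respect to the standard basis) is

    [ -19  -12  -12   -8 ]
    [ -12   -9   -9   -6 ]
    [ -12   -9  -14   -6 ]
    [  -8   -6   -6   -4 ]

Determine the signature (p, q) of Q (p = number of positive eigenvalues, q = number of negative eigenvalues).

(0, 3)

Row-reducing A symmetrically gives the diagonal entries -19, -27/19, -5, 0.
Counting signs: 3 negative, 1 zero.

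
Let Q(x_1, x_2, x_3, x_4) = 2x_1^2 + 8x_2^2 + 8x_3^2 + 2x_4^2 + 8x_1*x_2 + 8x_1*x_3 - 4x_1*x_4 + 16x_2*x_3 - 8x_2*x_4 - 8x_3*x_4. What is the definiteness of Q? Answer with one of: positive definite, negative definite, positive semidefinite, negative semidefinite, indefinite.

positive semidefinite

The associated matrix is A = [[2, 4, 4, -2], [4, 8, 8, -4], [4, 8, 8, -4], [-2, -4, -4, 2]].
Congruent diagonalization of A (simultaneous row and column reduction) yields pivots 2, 0, 0, 0.
That gives 1 positive, 3 zero pivots.
Hence Q is positive semidefinite.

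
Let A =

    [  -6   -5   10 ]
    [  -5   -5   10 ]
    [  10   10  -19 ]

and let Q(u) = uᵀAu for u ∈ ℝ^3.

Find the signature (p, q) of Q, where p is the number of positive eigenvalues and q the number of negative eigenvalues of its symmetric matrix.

An LDLᵀ factorisation of A has diagonal entries -6, -5/6, 1.
So there are 1 positive, 2 negative pivots.

(1, 2)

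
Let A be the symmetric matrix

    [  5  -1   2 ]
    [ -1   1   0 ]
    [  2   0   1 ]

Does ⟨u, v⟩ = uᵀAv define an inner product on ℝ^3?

no

Congruent diagonalization of A (simultaneous row and column reduction) yields pivots 5, 4/5, 0.
That gives 2 positive, 1 zero pivots.
Hence Q is positive semidefinite.
⟨·,·⟩ is an inner product exactly when A is positive definite.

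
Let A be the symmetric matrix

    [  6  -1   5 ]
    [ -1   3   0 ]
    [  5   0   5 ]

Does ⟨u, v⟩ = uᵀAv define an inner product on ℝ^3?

yes

Leading principal minors: Δ_1 = 6, Δ_2 = 17, Δ_3 = 10.
All leading principal minors are positive, so by Sylvester's criterion Q is positive definite.
⟨·,·⟩ is an inner product exactly when A is positive definite.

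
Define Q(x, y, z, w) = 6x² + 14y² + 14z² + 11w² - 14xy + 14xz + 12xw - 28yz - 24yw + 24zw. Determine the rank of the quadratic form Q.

The symmetric matrix is A = [[6, -7, 7, 6], [-7, 14, -14, -12], [7, -14, 14, 12], [6, -12, 12, 11]].
Applying the same elementary operations to the rows and columns of A produces a congruent diagonal matrix with entries 6, 35/6, 0, 5/7.
So there are 3 positive, 1 zero pivots.
The rank is the number of nonzero pivots: 3.

3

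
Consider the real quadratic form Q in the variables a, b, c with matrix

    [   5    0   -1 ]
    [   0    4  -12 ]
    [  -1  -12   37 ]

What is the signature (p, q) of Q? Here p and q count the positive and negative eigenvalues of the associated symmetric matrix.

Symmetric row and column elimination reduces A to a congruent diagonal form with pivots 5, 4, 4/5.
That gives 3 positive pivots.

(3, 0)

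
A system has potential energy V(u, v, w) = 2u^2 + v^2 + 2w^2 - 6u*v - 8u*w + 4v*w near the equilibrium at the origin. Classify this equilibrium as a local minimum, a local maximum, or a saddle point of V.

saddle point

The Hessian at the origin is H = [[4, -6, -8], [-6, 2, 4], [-8, 4, 4]].
Symmetric row and column elimination reduces H to a congruent diagonal form with pivots 4, -7, -20/7.
Counting signs: 1 positive, 2 negative.
H is indefinite, so the origin is a saddle point.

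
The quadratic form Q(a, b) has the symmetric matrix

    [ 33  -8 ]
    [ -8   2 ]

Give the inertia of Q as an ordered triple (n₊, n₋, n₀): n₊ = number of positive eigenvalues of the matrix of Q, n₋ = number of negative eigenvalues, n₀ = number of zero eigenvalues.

Applying the same elementary operations to the rows and columns of A produces a congruent diagonal matrix with entries 33, 2/33.
So there are 2 positive pivots.

(2, 0, 0)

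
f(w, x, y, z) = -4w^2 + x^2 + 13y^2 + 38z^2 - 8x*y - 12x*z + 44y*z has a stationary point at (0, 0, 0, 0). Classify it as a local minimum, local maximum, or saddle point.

saddle point

The Hessian at the origin is H = [[-8, 0, 0, 0], [0, 2, -8, -12], [0, -8, 26, 44], [0, -12, 44, 76]].
Congruent diagonalization of H (simultaneous row and column reduction) yields pivots -8, 2, -6, 20/3.
That gives 2 positive, 2 negative pivots.
H is indefinite, so the origin is a saddle point.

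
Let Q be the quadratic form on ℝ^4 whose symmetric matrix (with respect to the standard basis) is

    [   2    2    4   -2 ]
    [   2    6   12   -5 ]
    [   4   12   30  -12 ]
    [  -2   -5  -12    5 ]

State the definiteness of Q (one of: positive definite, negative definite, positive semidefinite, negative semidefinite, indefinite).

positive definite

Leading principal minors: Δ_1 = 2, Δ_2 = 8, Δ_3 = 48, Δ_4 = 4.
All leading principal minors are positive, so by Sylvester's criterion Q is positive definite.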